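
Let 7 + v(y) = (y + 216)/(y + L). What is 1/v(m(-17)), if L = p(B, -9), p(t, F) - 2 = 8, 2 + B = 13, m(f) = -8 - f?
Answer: 19/92 ≈ 0.20652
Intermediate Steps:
B = 11 (B = -2 + 13 = 11)
p(t, F) = 10 (p(t, F) = 2 + 8 = 10)
L = 10
v(y) = -7 + (216 + y)/(10 + y) (v(y) = -7 + (y + 216)/(y + 10) = -7 + (216 + y)/(10 + y))
1/v(m(-17)) = 1/(2*(73 - 3*(-8 - 1*(-17)))/(10 + (-8 - 1*(-17)))) = 1/(2*(73 - 3*(-8 + 17))/(10 + (-8 + 17))) = 1/(2*(73 - 3*9)/(10 + 9)) = 1/(2*(73 - 27)/19) = 1/(2*(1/19)*46) = 1/(92/19) = 19/92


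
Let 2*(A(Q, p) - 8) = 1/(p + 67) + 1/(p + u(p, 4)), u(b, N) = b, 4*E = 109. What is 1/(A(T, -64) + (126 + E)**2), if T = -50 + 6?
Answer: 768/18043181 ≈ 4.2565e-5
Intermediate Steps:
E = 109/4 (E = (1/4)*109 = 109/4 ≈ 27.250)
T = -44
A(Q, p) = 8 + 1/(2*(67 + p)) + 1/(4*p) (A(Q, p) = 8 + (1/(p + 67) + 1/(p + p))/2 = 8 + (1/(67 + p) + 1/(2*p))/2 = 8 + (1/(2*(67 + p)) + 1/(4*p)) = 8 + 1/(2*(67 + p)) + 1/(4*p))
1/(A(T, -64) + (126 + E)**2) = 1/((1/4)*(67 + 32*(-64)**2 + 2147*(-64))/(-64*(67 - 64)) + (126 + 109/4)**2) = 1/((1/4)*(-1/64)*(67 + 32*4096 - 137408)/3 + (613/4)**2) = 1/((1/4)*(-1/64)*(1/3)*(67 + 131072 - 137408) + 375769/16) = 1/((1/4)*(-1/64)*(1/3)*(-6269) + 375769/16) = 1/(6269/768 + 375769/16) = 1/(18043181/768) = 768/18043181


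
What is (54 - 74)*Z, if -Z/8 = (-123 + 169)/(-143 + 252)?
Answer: 7360/109 ≈ 67.523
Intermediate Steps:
Z = -368/109 (Z = -8*(-123 + 169)/(-143 + 252) = -368/109 ≈ -3.3761)
(54 - 74)*Z = (54 - 74)*(-368/109) = -20*(-368/109) = 7360/109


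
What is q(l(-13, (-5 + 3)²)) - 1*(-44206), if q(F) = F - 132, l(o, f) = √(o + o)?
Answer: 44074 + I*√26 ≈ 44074.0 + 5.099*I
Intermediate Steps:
l(o, f) = √2*√o (l(o, f) = √(2*o) = √2*√o)
q(F) = -132 + F
q(l(-13, (-5 + 3)²)) - 1*(-44206) = (-132 + √2*√(-13)) - 1*(-44206) = (-132 + √2*(I*√13)) + 44206 = (-132 + I*√26) + 44206 = 44074 + I*√26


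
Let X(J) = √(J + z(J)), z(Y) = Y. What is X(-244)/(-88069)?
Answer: -2*I*√122/88069 ≈ -0.00025083*I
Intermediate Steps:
X(J) = √2*√J (X(J) = √(J + J) = √(2*J) = √2*√J)
X(-244)/(-88069) = (√2*√(-244))/(-88069) = (√2*(2*I*√61))*(-1/88069) = (2*I*√122)*(-1/88069) = -2*I*√122/88069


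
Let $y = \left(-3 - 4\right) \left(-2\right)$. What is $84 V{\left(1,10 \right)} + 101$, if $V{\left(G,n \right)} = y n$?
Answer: $11861$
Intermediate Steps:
$y = 14$ ($y = \left(-7\right) \left(-2\right) = 14$)
$V{\left(G,n \right)} = 14 n$
$84 V{\left(1,10 \right)} + 101 = 84 \cdot 14 \cdot 10 + 101 = 84 \cdot 140 + 101 = 11760 + 101 = 11861$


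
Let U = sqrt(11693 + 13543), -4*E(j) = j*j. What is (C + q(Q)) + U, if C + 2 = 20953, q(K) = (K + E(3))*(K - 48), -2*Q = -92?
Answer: 41727/2 + 6*sqrt(701) ≈ 21022.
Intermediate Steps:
E(j) = -j**2/4 (E(j) = -j*j/4 = -j**2/4)
Q = 46 (Q = -1/2*(-92) = 46)
q(K) = (-48 + K)*(-9/4 + K) (q(K) = (K - 1/4*3**2)*(K - 48) = (K - 1/4*9)*(-48 + K) = (K - 9/4)*(-48 + K) = (-9/4 + K)*(-48 + K) = (-48 + K)*(-9/4 + K))
U = 6*sqrt(701) (U = sqrt(25236) = 6*sqrt(701) ≈ 158.86)
C = 20951 (C = -2 + 20953 = 20951)
(C + q(Q)) + U = (20951 + (108 + 46**2 - 201/4*46)) + 6*sqrt(701) = (20951 + (108 + 2116 - 4623/2)) + 6*sqrt(701) = (20951 - 175/2) + 6*sqrt(701) = 41727/2 + 6*sqrt(701)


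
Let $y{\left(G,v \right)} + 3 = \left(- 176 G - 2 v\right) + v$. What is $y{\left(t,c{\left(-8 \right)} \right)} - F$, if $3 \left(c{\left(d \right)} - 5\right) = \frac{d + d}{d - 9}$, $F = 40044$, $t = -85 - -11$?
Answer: $- \frac{1378444}{51} \approx -27028.0$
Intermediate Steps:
$t = -74$ ($t = -85 + 11 = -74$)
$c{\left(d \right)} = 5 + \frac{2 d}{3 \left(-9 + d\right)}$ ($c{\left(d \right)} = 5 + \frac{\left(d + d\right) \frac{1}{d - 9}}{3} = 5 + \frac{2 d \frac{1}{-9 + d}}{3} = 5 + \frac{2 d}{3 \left(-9 + d\right)}$)
$y{\left(G,v \right)} = -3 - v - 176 G$ ($y{\left(G,v \right)} = -3 + \left(\left(- 176 G - 2 v\right) + v\right) = -3 - \left(v + 176 G\right) = -3 - v - 176 G$)
$y{\left(t,c{\left(-8 \right)} \right)} - F = \left(-3 - \frac{-135 + 17 \left(-8\right)}{3 \left(-9 - 8\right)} - -13024\right) - 40044 = \left(-3 - \frac{-135 - 136}{3 \left(-17\right)} + 13024\right) - 40044 = \left(-3 - \frac{1}{3} \left(- \frac{1}{17}\right) \left(-271\right) + 13024\right) - 40044 = \left(-3 - \frac{271}{51} + 13024\right) - 40044 = \frac{663800}{51} - 40044 = - \frac{1378444}{51}$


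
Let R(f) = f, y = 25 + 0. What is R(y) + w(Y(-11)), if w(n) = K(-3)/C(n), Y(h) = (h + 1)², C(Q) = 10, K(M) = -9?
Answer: 241/10 ≈ 24.100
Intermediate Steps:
y = 25
Y(h) = (1 + h)²
w(n) = -9/10
R(y) + w(Y(-11)) = 25 - 9/10 = 241/10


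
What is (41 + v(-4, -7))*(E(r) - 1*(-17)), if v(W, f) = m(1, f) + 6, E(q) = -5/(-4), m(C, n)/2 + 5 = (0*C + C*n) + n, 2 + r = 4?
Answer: 657/4 ≈ 164.25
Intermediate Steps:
r = 2 (r = -2 + 4 = 2)
m(C, n) = -10 + 2*n + 2*C*n (m(C, n) = -10 + 2*((0*C + C*n) + n) = -10 + 2*((0 + C*n) + n) = -10 + 2*(C*n + n) = -10 + 2*(n + C*n) = -10 + (2*n + 2*C*n) = -10 + 2*n + 2*C*n)
E(q) = 5/4 (E(q) = -5*(-¼) = 5/4)
v(W, f) = -4 + 4*f (v(W, f) = (-10 + 2*f + 2*1*f) + 6 = (-10 + 2*f + 2*f) + 6 = (-10 + 4*f) + 6 = -4 + 4*f)
(41 + v(-4, -7))*(E(r) - 1*(-17)) = (41 + (-4 + 4*(-7)))*(5/4 - 1*(-17)) = (41 + (-4 - 28))*(5/4 + 17) = (41 - 32)*(73/4) = 9*(73/4) = 657/4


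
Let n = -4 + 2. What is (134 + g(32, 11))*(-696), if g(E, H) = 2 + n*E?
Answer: -50112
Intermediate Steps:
n = -2
g(E, H) = 2 - 2*E
(134 + g(32, 11))*(-696) = (134 + (2 - 2*32))*(-696) = (134 + (2 - 64))*(-696) = (134 - 62)*(-696) = 72*(-696) = -50112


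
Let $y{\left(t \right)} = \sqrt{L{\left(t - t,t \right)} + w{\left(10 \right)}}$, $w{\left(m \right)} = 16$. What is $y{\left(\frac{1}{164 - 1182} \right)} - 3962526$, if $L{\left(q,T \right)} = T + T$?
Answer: $-3962526 + \frac{\sqrt{4144787}}{509} \approx -3.9625 \cdot 10^{6}$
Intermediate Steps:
$L{\left(q,T \right)} = 2 T$
$y{\left(t \right)} = \sqrt{16 + 2 t}$ ($y{\left(t \right)} = \sqrt{2 t + 16} = \sqrt{16 + 2 t}$)
$y{\left(\frac{1}{164 - 1182} \right)} - 3962526 = \sqrt{16 + \frac{2}{164 - 1182}} - 3962526 = \sqrt{16 + \frac{2}{-1018}} - 3962526 = \sqrt{16 + 2 \left(- \frac{1}{1018}\right)} - 3962526 = \sqrt{16 - \frac{1}{509}} - 3962526 = \sqrt{\frac{8143}{509}} - 3962526 = \frac{\sqrt{4144787}}{509} - 3962526 = -3962526 + \frac{\sqrt{4144787}}{509}$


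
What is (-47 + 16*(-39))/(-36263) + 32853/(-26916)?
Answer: -391095901/325351636 ≈ -1.2021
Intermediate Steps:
(-47 + 16*(-39))/(-36263) + 32853/(-26916) = (-47 - 624)*(-1/36263) + 32853*(-1/26916) = -671*(-1/36263) - 10951/8972 = 671/36263 - 10951/8972 = -391095901/325351636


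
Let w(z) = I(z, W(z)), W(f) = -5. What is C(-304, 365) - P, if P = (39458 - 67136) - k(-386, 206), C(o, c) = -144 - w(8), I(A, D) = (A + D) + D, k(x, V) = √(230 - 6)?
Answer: 27536 + 4*√14 ≈ 27551.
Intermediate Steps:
k(x, V) = 4*√14 (k(x, V) = √224 = 4*√14)
I(A, D) = A + 2*D
w(z) = -10 + z (w(z) = z + 2*(-5) = z - 10 = -10 + z)
C(o, c) = -142 (C(o, c) = -144 - (-10 + 8) = -144 - 1*(-2) = -144 + 2 = -142)
P = -27678 - 4*√14 (P = (39458 - 67136) - 4*√14 = -27678 - 4*√14 ≈ -27693.)
C(-304, 365) - P = -142 - (-27678 - 4*√14) = -142 + (27678 + 4*√14) = 27536 + 4*√14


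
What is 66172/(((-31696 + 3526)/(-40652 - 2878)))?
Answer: 96015572/939 ≈ 1.0225e+5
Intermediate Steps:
66172/(((-31696 + 3526)/(-40652 - 2878))) = 66172/((-28170/(-43530))) = 66172/((-28170*(-1/43530))) = 66172/(939/1451) = 66172*(1451/939) = 96015572/939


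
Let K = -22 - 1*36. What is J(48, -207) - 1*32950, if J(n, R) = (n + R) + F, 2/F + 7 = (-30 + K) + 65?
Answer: -496636/15 ≈ -33109.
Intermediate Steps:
K = -58 (K = -22 - 36 = -58)
F = -1/15 (F = 2/(-7 + ((-30 - 58) + 65)) = 2/(-7 + (-88 + 65)) = 2/(-7 - 23) = 2/(-30) = 2*(-1/30) = -1/15 ≈ -0.066667)
J(n, R) = -1/15 + R + n (J(n, R) = (n + R) - 1/15 = (R + n) - 1/15 = -1/15 + R + n)
J(48, -207) - 1*32950 = (-1/15 - 207 + 48) - 1*32950 = -2386/15 - 32950 = -496636/15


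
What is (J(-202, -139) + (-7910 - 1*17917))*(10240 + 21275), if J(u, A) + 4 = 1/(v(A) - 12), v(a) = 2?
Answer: -1628134233/2 ≈ -8.1407e+8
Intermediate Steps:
J(u, A) = -41/10 (J(u, A) = -4 + 1/(2 - 12) = -4 + 1/(-10) = -4 - 1/10 = -41/10)
(J(-202, -139) + (-7910 - 1*17917))*(10240 + 21275) = (-41/10 + (-7910 - 1*17917))*(10240 + 21275) = (-41/10 + (-7910 - 17917))*31515 = (-41/10 - 25827)*31515 = -258311/10*31515 = -1628134233/2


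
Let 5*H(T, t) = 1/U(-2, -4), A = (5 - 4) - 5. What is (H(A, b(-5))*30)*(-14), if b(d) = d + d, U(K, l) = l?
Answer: 21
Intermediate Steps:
b(d) = 2*d
A = -4 (A = 1 - 5 = -4)
H(T, t) = -1/20 (H(T, t) = (1/5)/(-4) = (1/5)*(-1/4) = -1/20)
(H(A, b(-5))*30)*(-14) = -1/20*30*(-14) = -3/2*(-14) = 21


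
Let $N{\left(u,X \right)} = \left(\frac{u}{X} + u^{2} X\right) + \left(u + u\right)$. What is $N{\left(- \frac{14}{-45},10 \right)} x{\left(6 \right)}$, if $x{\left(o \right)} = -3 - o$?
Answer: $- \frac{3283}{225} \approx -14.591$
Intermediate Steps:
$N{\left(u,X \right)} = 2 u + X u^{2} + \frac{u}{X}$ ($N{\left(u,X \right)} = \left(\frac{u}{X} + X u^{2}\right) + 2 u = \left(X u^{2} + \frac{u}{X}\right) + 2 u = 2 u + X u^{2} + \frac{u}{X}$)
$N{\left(- \frac{14}{-45},10 \right)} x{\left(6 \right)} = \frac{- \frac{14}{-45} \left(1 + 10 \left(2 + 10 \left(- \frac{14}{-45}\right)\right)\right)}{10} \left(-3 - 6\right) = \left(-14\right) \left(- \frac{1}{45}\right) \frac{1}{10} \left(1 + 10 \left(2 + 10 \left(\left(-14\right) \left(- \frac{1}{45}\right)\right)\right)\right) \left(-3 - 6\right) = \frac{14}{45} \cdot \frac{1}{10} \left(1 + 10 \left(2 + 10 \cdot \frac{14}{45}\right)\right) \left(-9\right) = \frac{14}{45} \cdot \frac{1}{10} \left(1 + 10 \left(2 + \frac{28}{9}\right)\right) \left(-9\right) = \frac{14}{45} \cdot \frac{1}{10} \left(1 + 10 \cdot \frac{46}{9}\right) \left(-9\right) = \frac{14}{45} \cdot \frac{1}{10} \left(1 + \frac{460}{9}\right) \left(-9\right) = \frac{14}{45} \cdot \frac{1}{10} \cdot \frac{469}{9} \left(-9\right) = \frac{3283}{2025} \left(-9\right) = - \frac{3283}{225}$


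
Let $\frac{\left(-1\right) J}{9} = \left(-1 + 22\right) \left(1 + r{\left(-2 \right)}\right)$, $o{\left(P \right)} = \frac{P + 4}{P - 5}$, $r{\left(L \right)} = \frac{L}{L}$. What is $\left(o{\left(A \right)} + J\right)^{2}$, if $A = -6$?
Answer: $\frac{17272336}{121} \approx 1.4275 \cdot 10^{5}$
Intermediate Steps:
$r{\left(L \right)} = 1$
$o{\left(P \right)} = \frac{4 + P}{-5 + P}$
$J = -378$ ($J = - 9 \left(-1 + 22\right) \left(1 + 1\right) = - 9 \cdot 21 \cdot 2 = \left(-9\right) 42 = -378$)
$\left(o{\left(A \right)} + J\right)^{2} = \left(\frac{4 - 6}{-5 - 6} - 378\right)^{2} = \left(\frac{1}{-11} \left(-2\right) - 378\right)^{2} = \left(\left(- \frac{1}{11}\right) \left(-2\right) - 378\right)^{2} = \left(\frac{2}{11} - 378\right)^{2} = \left(- \frac{4156}{11}\right)^{2} = \frac{17272336}{121}$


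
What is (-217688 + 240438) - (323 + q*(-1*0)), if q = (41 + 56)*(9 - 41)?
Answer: 22427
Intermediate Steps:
q = -3104 (q = 97*(-32) = -3104)
(-217688 + 240438) - (323 + q*(-1*0)) = (-217688 + 240438) - (323 - (-3104)*0) = 22750 - (323 - 3104*0) = 22750 - (323 + 0) = 22750 - 1*323 = 22750 - 323 = 22427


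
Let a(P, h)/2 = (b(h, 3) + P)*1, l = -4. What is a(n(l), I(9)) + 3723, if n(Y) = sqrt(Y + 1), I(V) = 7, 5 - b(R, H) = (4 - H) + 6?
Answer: 3719 + 2*I*sqrt(3) ≈ 3719.0 + 3.4641*I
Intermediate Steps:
b(R, H) = -5 + H (b(R, H) = 5 - ((4 - H) + 6) = 5 - (10 - H) = 5 + (-10 + H) = -5 + H)
n(Y) = sqrt(1 + Y)
a(P, h) = -4 + 2*P (a(P, h) = 2*(((-5 + 3) + P)*1) = 2*((-2 + P)*1) = 2*(-2 + P) = -4 + 2*P)
a(n(l), I(9)) + 3723 = (-4 + 2*sqrt(1 - 4)) + 3723 = (-4 + 2*sqrt(-3)) + 3723 = (-4 + 2*(I*sqrt(3))) + 3723 = (-4 + 2*I*sqrt(3)) + 3723 = 3719 + 2*I*sqrt(3)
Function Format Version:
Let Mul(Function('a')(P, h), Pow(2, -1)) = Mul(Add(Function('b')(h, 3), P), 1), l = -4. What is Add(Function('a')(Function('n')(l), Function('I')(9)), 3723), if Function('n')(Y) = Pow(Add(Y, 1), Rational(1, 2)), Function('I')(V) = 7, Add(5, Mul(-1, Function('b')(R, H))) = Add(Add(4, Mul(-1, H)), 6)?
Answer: Add(3719, Mul(2, I, Pow(3, Rational(1, 2)))) ≈ Add(3719.0, Mul(3.4641, I))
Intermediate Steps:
Function('b')(R, H) = Add(-5, H) (Function('b')(R, H) = Add(5, Mul(-1, Add(Add(4, Mul(-1, H)), 6))) = Add(5, Mul(-1, Add(10, Mul(-1, H)))) = Add(5, Add(-10, H)) = Add(-5, H))
Function('n')(Y) = Pow(Add(1, Y), Rational(1, 2))
Function('a')(P, h) = Add(-4, Mul(2, P)) (Function('a')(P, h) = Mul(2, Mul(Add(Add(-5, 3), P), 1)) = Mul(2, Mul(Add(-2, P), 1)) = Mul(2, Add(-2, P)) = Add(-4, Mul(2, P)))
Add(Function('a')(Function('n')(l), Function('I')(9)), 3723) = Add(Add(-4, Mul(2, Pow(Add(1, -4), Rational(1, 2)))), 3723) = Add(Add(-4, Mul(2, Pow(-3, Rational(1, 2)))), 3723) = Add(Add(-4, Mul(2, Mul(I, Pow(3, Rational(1, 2))))), 3723) = Add(Add(-4, Mul(2, I, Pow(3, Rational(1, 2)))), 3723) = Add(3719, Mul(2, I, Pow(3, Rational(1, 2))))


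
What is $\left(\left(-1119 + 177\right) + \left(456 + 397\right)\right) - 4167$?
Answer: $-4256$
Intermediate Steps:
$\left(\left(-1119 + 177\right) + \left(456 + 397\right)\right) - 4167 = \left(-942 + 853\right) - 4167 = -89 - 4167 = -4256$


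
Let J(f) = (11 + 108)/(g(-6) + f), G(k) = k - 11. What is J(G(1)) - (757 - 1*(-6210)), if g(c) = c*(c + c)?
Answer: -431835/62 ≈ -6965.1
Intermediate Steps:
g(c) = 2*c² (g(c) = c*(2*c) = 2*c²)
G(k) = -11 + k
J(f) = 119/(72 + f) (J(f) = (11 + 108)/(2*(-6)² + f) = 119/(2*36 + f) = 119/(72 + f))
J(G(1)) - (757 - 1*(-6210)) = 119/(72 + (-11 + 1)) - (757 - 1*(-6210)) = 119/(72 - 10) - (757 + 6210) = 119/62 - 1*6967 = 119*(1/62) - 6967 = 119/62 - 6967 = -431835/62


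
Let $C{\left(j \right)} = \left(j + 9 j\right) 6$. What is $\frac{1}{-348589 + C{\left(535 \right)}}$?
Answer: $- \frac{1}{316489} \approx -3.1597 \cdot 10^{-6}$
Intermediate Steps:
$C{\left(j \right)} = 60 j$ ($C{\left(j \right)} = 10 j 6 = 60 j$)
$\frac{1}{-348589 + C{\left(535 \right)}} = \frac{1}{-348589 + 60 \cdot 535} = \frac{1}{-348589 + 32100} = \frac{1}{-316489} = - \frac{1}{316489}$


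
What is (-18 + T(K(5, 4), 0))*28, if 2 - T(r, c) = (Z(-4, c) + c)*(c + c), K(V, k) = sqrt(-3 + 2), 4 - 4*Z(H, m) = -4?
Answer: -448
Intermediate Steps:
Z(H, m) = 2 (Z(H, m) = 1 - 1/4*(-4) = 1 + 1 = 2)
K(V, k) = I (K(V, k) = sqrt(-1) = I)
T(r, c) = 2 - 2*c*(2 + c) (T(r, c) = 2 - (2 + c)*(c + c) = 2 - (2 + c)*2*c = 2 - 2*c*(2 + c))
(-18 + T(K(5, 4), 0))*28 = (-18 + (2 - 4*0 - 2*0**2))*28 = (-18 + (2 + 0 - 2*0))*28 = (-18 + (2 + 0 + 0))*28 = (-18 + 2)*28 = -16*28 = -448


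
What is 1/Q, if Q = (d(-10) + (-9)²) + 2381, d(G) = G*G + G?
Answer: 1/2552 ≈ 0.00039185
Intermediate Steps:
d(G) = G + G² (d(G) = G² + G = G + G²)
Q = 2552 (Q = (-10*(1 - 10) + (-9)²) + 2381 = (-10*(-9) + 81) + 2381 = (90 + 81) + 2381 = 171 + 2381 = 2552)
1/Q = 1/2552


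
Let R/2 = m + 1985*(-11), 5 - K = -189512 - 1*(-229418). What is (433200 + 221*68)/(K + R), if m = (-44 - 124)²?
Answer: -448228/27123 ≈ -16.526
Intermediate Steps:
K = -39901 (K = 5 - (-189512 - 1*(-229418)) = 5 - (-189512 + 229418) = 5 - 1*39906 = 5 - 39906 = -39901)
m = 28224 (m = (-168)² = 28224)
R = 12778 (R = 2*(28224 + 1985*(-11)) = 2*(28224 - 21835) = 2*6389 = 12778)
(433200 + 221*68)/(K + R) = (433200 + 221*68)/(-39901 + 12778) = (433200 + 15028)/(-27123) = 448228*(-1/27123) = -448228/27123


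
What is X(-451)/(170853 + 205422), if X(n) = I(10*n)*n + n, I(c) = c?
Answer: 677853/125425 ≈ 5.4044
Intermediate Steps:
X(n) = n + 10*n² (X(n) = (10*n)*n + n = 10*n² + n = n + 10*n²)
X(-451)/(170853 + 205422) = (-451*(1 + 10*(-451)))/(170853 + 205422) = -451*(1 - 4510)/376275 = -451*(-4509)*(1/376275) = 2033559*(1/376275) = 677853/125425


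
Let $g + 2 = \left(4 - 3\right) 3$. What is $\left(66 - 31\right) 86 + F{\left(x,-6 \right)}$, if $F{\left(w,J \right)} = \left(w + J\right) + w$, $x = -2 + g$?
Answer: $3002$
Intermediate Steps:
$g = 1$ ($g = -2 + \left(4 - 3\right) 3 = -2 + 1 \cdot 3 = -2 + 3 = 1$)
$x = -1$ ($x = -2 + 1 = -1$)
$F{\left(w,J \right)} = J + 2 w$ ($F{\left(w,J \right)} = \left(J + w\right) + w = J + 2 w$)
$\left(66 - 31\right) 86 + F{\left(x,-6 \right)} = \left(66 - 31\right) 86 + \left(-6 + 2 \left(-1\right)\right) = \left(66 - 31\right) 86 - 8 = 35 \cdot 86 - 8 = 3010 - 8 = 3002$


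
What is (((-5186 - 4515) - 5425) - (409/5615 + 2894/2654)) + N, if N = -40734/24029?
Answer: -2708710186757532/179042602045 ≈ -15129.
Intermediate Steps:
N = -40734/24029 (N = -40734*1/24029 = -40734/24029 ≈ -1.6952)
(((-5186 - 4515) - 5425) - (409/5615 + 2894/2654)) + N = (((-5186 - 4515) - 5425) - (409/5615 + 2894/2654)) - 40734/24029 = ((-9701 - 5425) - (409*(1/5615) + 2894*(1/2654))) - 40734/24029 = (-15126 - (409/5615 + 1447/1327)) - 40734/24029 = (-15126 - 1*8667648/7451105) - 40734/24029 = (-15126 - 8667648/7451105) - 40734/24029 = -112714081878/7451105 - 40734/24029 = -2708710186757532/179042602045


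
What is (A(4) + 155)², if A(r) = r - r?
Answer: 24025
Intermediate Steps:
A(r) = 0
(A(4) + 155)² = (0 + 155)² = 155² = 24025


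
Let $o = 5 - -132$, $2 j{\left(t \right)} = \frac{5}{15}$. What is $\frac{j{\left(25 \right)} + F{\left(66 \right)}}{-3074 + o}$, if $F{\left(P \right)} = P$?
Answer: $- \frac{397}{17622} \approx -0.022529$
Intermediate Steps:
$j{\left(t \right)} = \frac{1}{6}$ ($j{\left(t \right)} = \frac{5 \cdot \frac{1}{15}}{2} = \frac{1}{2} \cdot \frac{1}{3} = \frac{1}{6}$)
$o = 137$ ($o = 5 + 132 = 137$)
$\frac{j{\left(25 \right)} + F{\left(66 \right)}}{-3074 + o} = \frac{\frac{1}{6} + 66}{-3074 + 137} = \frac{397}{6 \left(-2937\right)} = \frac{397}{6} \left(- \frac{1}{2937}\right) = - \frac{397}{17622}$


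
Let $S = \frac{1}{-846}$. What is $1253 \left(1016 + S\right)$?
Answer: $\frac{1076997355}{846} \approx 1.273 \cdot 10^{6}$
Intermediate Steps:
$S = - \frac{1}{846} \approx -0.001182$
$1253 \left(1016 + S\right) = 1253 \left(1016 - \frac{1}{846}\right) = 1253 \cdot \frac{859535}{846} = \frac{1076997355}{846}$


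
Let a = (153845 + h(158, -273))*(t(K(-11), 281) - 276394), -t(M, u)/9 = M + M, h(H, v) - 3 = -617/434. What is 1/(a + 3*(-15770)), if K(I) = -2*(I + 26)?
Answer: -217/9209315368975 ≈ -2.3563e-11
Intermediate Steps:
K(I) = -52 - 2*I (K(I) = -2*(26 + I) = -52 - 2*I)
h(H, v) = 685/434 (h(H, v) = 3 - 617/434 = 685/434)
t(M, u) = -18*M (t(M, u) = -9*(M + M) = -18*M)
a = -9209305102705/217 (a = (153845 + 685/434)*(-18*(-52 - 2*(-11)) - 276394) = 66769415*(-18*(-52 + 22) - 276394)/434 = 66769415*(-18*(-30) - 276394)/434 = 66769415*(540 - 276394)/434 = (66769415/434)*(-275854) = -9209305102705/217 ≈ -4.2439e+10)
1/(a + 3*(-15770)) = 1/(-9209305102705/217 + 3*(-15770)) = 1/(-9209305102705/217 - 47310) = 1/(-9209315368975/217) = -217/9209315368975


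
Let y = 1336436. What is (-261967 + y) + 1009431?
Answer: 2083900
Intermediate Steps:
(-261967 + y) + 1009431 = (-261967 + 1336436) + 1009431 = 1074469 + 1009431 = 2083900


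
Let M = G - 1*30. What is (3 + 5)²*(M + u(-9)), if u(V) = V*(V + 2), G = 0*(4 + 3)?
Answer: 2112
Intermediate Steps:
G = 0 (G = 0*7 = 0)
u(V) = V*(2 + V)
M = -30 (M = 0 - 1*30 = 0 - 30 = -30)
(3 + 5)²*(M + u(-9)) = (3 + 5)²*(-30 - 9*(2 - 9)) = 8²*(-30 - 9*(-7)) = 64*(-30 + 63) = 64*33 = 2112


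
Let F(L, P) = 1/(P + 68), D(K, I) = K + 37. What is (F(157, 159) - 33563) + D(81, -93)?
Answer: -7592014/227 ≈ -33445.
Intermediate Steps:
D(K, I) = 37 + K
F(L, P) = 1/(68 + P)
(F(157, 159) - 33563) + D(81, -93) = (1/(68 + 159) - 33563) + (37 + 81) = (1/227 - 33563) + 118 = -7618800/227 + 118 = -7592014/227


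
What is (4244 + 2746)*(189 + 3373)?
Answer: 24898380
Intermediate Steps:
(4244 + 2746)*(189 + 3373) = 6990*3562 = 24898380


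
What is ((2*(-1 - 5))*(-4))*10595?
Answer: 508560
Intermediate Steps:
((2*(-1 - 5))*(-4))*10595 = ((2*(-6))*(-4))*10595 = -12*(-4)*10595 = 48*10595 = 508560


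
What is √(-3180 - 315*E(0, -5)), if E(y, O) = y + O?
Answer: I*√1605 ≈ 40.062*I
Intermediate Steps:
E(y, O) = O + y
√(-3180 - 315*E(0, -5)) = √(-3180 - 315*(-5 + 0)) = √(-3180 - 315*(-5)) = √(-3180 + 1575) = √(-1605) = I*√1605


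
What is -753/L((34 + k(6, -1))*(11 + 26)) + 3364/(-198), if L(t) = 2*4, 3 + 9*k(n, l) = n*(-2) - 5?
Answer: -88003/792 ≈ -111.11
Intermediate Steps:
k(n, l) = -8/9 - 2*n/9 (k(n, l) = -⅓ + (n*(-2) - 5)/9 = -⅓ + (-2*n - 5)/9 = -⅓ + (-5 - 2*n)/9 = -⅓ + (-5/9 - 2*n/9) = -8/9 - 2*n/9)
L(t) = 8
-753/L((34 + k(6, -1))*(11 + 26)) + 3364/(-198) = -753/8 + 3364/(-198) = -753*⅛ + 3364*(-1/198) = -753/8 - 1682/99 = -88003/792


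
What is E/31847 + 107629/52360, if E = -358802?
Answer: -15359211957/1667508920 ≈ -9.2109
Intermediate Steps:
E/31847 + 107629/52360 = -358802/31847 + 107629/52360 = -15359211957/1667508920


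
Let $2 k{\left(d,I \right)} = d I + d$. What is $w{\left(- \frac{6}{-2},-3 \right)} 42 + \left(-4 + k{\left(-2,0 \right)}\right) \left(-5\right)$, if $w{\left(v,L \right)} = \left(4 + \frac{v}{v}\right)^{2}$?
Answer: $1075$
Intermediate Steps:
$k{\left(d,I \right)} = \frac{d}{2} + \frac{I d}{2}$ ($k{\left(d,I \right)} = \frac{d I + d}{2} = \frac{I d + d}{2} = \frac{d + I d}{2} = \frac{d}{2} + \frac{I d}{2}$)
$w{\left(v,L \right)} = 25$ ($w{\left(v,L \right)} = \left(4 + 1\right)^{2} = 5^{2} = 25$)
$w{\left(- \frac{6}{-2},-3 \right)} 42 + \left(-4 + k{\left(-2,0 \right)}\right) \left(-5\right) = 25 \cdot 42 + \left(-4 + \frac{1}{2} \left(-2\right) \left(1 + 0\right)\right) \left(-5\right) = 1050 + \left(-4 + \frac{1}{2} \left(-2\right) 1\right) \left(-5\right) = 1050 + \left(-4 - 1\right) \left(-5\right) = 1050 - -25 = 1050 + 25 = 1075$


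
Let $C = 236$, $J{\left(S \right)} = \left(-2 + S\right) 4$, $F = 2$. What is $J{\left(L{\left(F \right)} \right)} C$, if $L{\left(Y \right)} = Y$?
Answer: $0$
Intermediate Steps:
$J{\left(S \right)} = -8 + 4 S$
$J{\left(L{\left(F \right)} \right)} C = \left(-8 + 4 \cdot 2\right) 236 = \left(-8 + 8\right) 236 = 0 \cdot 236 = 0$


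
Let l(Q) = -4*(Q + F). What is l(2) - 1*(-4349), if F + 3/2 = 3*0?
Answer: 4347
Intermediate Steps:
F = -3/2 (F = -3/2 + 3*0 = -3/2 + 0 = -3/2 ≈ -1.5000)
l(Q) = 6 - 4*Q (l(Q) = -4*(Q - 3/2) = -4*(-3/2 + Q) = 6 - 4*Q)
l(2) - 1*(-4349) = (6 - 4*2) - 1*(-4349) = (6 - 8) + 4349 = -2 + 4349 = 4347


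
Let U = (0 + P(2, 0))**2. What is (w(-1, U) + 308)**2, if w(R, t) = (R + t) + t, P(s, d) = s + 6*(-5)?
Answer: 3515625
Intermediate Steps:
P(s, d) = -30 + s (P(s, d) = s - 30 = -30 + s)
U = 784 (U = (0 + (-30 + 2))**2 = (0 - 28)**2 = (-28)**2 = 784)
w(R, t) = R + 2*t
(w(-1, U) + 308)**2 = ((-1 + 2*784) + 308)**2 = ((-1 + 1568) + 308)**2 = (1567 + 308)**2 = 1875**2 = 3515625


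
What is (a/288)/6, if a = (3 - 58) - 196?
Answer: -251/1728 ≈ -0.14525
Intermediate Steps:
a = -251 (a = -55 - 196 = -251)
(a/288)/6 = -251/288/6 = -251*1/288*(1/6) = -251/288*1/6 = -251/1728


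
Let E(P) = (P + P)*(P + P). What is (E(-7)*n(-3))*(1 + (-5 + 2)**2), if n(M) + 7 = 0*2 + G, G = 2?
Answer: -9800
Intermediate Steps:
E(P) = 4*P**2 (E(P) = (2*P)*(2*P) = 4*P**2)
n(M) = -5 (n(M) = -7 + (0*2 + 2) = -7 + (0 + 2) = -7 + 2 = -5)
(E(-7)*n(-3))*(1 + (-5 + 2)**2) = ((4*(-7)**2)*(-5))*(1 + (-5 + 2)**2) = ((4*49)*(-5))*(1 + (-3)**2) = (196*(-5))*(1 + 9) = -980*10 = -9800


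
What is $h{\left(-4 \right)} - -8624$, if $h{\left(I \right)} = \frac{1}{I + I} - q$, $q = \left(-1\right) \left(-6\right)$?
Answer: $\frac{68943}{8} \approx 8617.9$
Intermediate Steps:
$q = 6$
$h{\left(I \right)} = -6 + \frac{1}{2 I}$ ($h{\left(I \right)} = \frac{1}{I + I} - 6 = \frac{1}{2 I} - 6 = -6 + \frac{1}{2 I}$)
$h{\left(-4 \right)} - -8624 = \left(-6 + \frac{1}{2 \left(-4\right)}\right) - -8624 = \left(-6 + \frac{1}{2} \left(- \frac{1}{4}\right)\right) + 8624 = \left(-6 - \frac{1}{8}\right) + 8624 = - \frac{49}{8} + 8624 = \frac{68943}{8}$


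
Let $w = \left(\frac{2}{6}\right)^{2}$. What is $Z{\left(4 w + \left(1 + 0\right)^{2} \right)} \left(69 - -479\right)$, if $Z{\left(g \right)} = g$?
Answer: $\frac{7124}{9} \approx 791.56$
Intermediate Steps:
$w = \frac{1}{9}$ ($w = \left(2 \cdot \frac{1}{6}\right)^{2} = \left(\frac{1}{3}\right)^{2} = \frac{1}{9} \approx 0.11111$)
$Z{\left(4 w + \left(1 + 0\right)^{2} \right)} \left(69 - -479\right) = \left(4 \cdot \frac{1}{9} + \left(1 + 0\right)^{2}\right) \left(69 - -479\right) = \left(\frac{4}{9} + 1^{2}\right) \left(69 + 479\right) = \left(\frac{4}{9} + 1\right) 548 = \frac{13}{9} \cdot 548 = \frac{7124}{9}$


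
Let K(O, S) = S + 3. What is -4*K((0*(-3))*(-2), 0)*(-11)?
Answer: 132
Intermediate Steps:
K(O, S) = 3 + S
-4*K((0*(-3))*(-2), 0)*(-11) = -4*(3 + 0)*(-11) = -4*3*(-11) = -12*(-11) = 132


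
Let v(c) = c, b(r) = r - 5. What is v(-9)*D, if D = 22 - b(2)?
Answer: -225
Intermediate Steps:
b(r) = -5 + r
D = 25 (D = 22 - (-5 + 2) = 22 - 1*(-3) = 22 + 3 = 25)
v(-9)*D = -9*25 = -225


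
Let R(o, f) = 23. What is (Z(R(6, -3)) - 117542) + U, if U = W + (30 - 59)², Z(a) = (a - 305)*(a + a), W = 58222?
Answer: -71451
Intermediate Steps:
Z(a) = 2*a*(-305 + a) (Z(a) = (-305 + a)*(2*a) = 2*a*(-305 + a))
U = 59063 (U = 58222 + (30 - 59)² = 58222 + (-29)² = 58222 + 841 = 59063)
(Z(R(6, -3)) - 117542) + U = (2*23*(-305 + 23) - 117542) + 59063 = (2*23*(-282) - 117542) + 59063 = (-12972 - 117542) + 59063 = -130514 + 59063 = -71451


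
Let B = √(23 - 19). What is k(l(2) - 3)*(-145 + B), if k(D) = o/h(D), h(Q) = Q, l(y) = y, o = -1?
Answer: -143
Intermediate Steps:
k(D) = -1/D
B = 2 (B = √4 = 2)
k(l(2) - 3)*(-145 + B) = (-1/(2 - 3))*(-145 + 2) = -1/(-1)*(-143) = -1*(-1)*(-143) = 1*(-143) = -143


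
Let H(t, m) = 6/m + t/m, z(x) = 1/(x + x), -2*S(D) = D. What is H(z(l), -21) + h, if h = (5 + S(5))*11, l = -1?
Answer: 572/21 ≈ 27.238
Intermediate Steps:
S(D) = -D/2
h = 55/2 (h = (5 - 1/2*5)*11 = (5 - 5/2)*11 = (5/2)*11 = 55/2 ≈ 27.500)
z(x) = 1/(2*x)
H(z(l), -21) + h = (6 + (1/2)/(-1))/(-21) + 55/2 = -(6 + (1/2)*(-1))/21 + 55/2 = -(6 - 1/2)/21 + 55/2 = -1/21*11/2 + 55/2 = -11/42 + 55/2 = 572/21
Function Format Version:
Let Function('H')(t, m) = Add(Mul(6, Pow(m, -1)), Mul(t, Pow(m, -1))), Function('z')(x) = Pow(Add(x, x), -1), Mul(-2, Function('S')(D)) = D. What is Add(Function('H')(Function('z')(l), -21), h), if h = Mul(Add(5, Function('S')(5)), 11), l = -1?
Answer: Rational(572, 21) ≈ 27.238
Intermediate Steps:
Function('S')(D) = Mul(Rational(-1, 2), D)
h = Rational(55, 2) (h = Mul(Add(5, Mul(Rational(-1, 2), 5)), 11) = Mul(Add(5, Rational(-5, 2)), 11) = Mul(Rational(5, 2), 11) = Rational(55, 2) ≈ 27.500)
Function('z')(x) = Mul(Rational(1, 2), Pow(x, -1)) (Function('z')(x) = Pow(Mul(2, x), -1) = Mul(Rational(1, 2), Pow(x, -1)))
Add(Function('H')(Function('z')(l), -21), h) = Add(Mul(Pow(-21, -1), Add(6, Mul(Rational(1, 2), Pow(-1, -1)))), Rational(55, 2)) = Add(Mul(Rational(-1, 21), Add(6, Mul(Rational(1, 2), -1))), Rational(55, 2)) = Add(Mul(Rational(-1, 21), Add(6, Rational(-1, 2))), Rational(55, 2)) = Add(Mul(Rational(-1, 21), Rational(11, 2)), Rational(55, 2)) = Add(Rational(-11, 42), Rational(55, 2)) = Rational(572, 21)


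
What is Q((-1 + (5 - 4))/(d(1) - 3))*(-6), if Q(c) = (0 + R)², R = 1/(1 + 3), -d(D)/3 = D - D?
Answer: -3/8 ≈ -0.37500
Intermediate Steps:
d(D) = 0 (d(D) = -3*(D - D) = -3*0 = 0)
R = ¼ (R = 1/4 = ¼ ≈ 0.25000)
Q(c) = 1/16 (Q(c) = (0 + ¼)² = (¼)² = 1/16)
Q((-1 + (5 - 4))/(d(1) - 3))*(-6) = (1/16)*(-6) = -3/8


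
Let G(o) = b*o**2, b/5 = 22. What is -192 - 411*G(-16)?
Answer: -11573952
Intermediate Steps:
b = 110 (b = 5*22 = 110)
G(o) = 110*o**2
-192 - 411*G(-16) = -192 - 45210*(-16)**2 = -192 - 45210*256 = -192 - 411*28160 = -192 - 11573760 = -11573952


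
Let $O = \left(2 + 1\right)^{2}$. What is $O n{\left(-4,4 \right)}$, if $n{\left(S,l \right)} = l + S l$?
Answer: $-108$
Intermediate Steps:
$O = 9$ ($O = 3^{2} = 9$)
$O n{\left(-4,4 \right)} = 9 \cdot 4 \left(1 - 4\right) = 9 \cdot 4 \left(-3\right) = 9 \left(-12\right) = -108$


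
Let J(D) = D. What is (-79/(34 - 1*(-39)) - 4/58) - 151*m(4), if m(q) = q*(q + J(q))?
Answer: -10231781/2117 ≈ -4833.1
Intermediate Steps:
m(q) = 2*q² (m(q) = q*(q + q) = q*(2*q) = 2*q²)
(-79/(34 - 1*(-39)) - 4/58) - 151*m(4) = (-79/(34 - 1*(-39)) - 4/58) - 302*4² = (-79/(34 + 39) - 4*1/58) - 302*16 = (-79/73 - 2/29) - 151*32 = (-79*1/73 - 2/29) - 4832 = (-79/73 - 2/29) - 4832 = -2437/2117 - 4832 = -10231781/2117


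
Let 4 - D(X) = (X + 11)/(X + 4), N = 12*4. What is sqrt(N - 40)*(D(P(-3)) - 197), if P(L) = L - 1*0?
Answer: -402*sqrt(2) ≈ -568.51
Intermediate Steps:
N = 48
P(L) = L (P(L) = L + 0 = L)
D(X) = 4 - (11 + X)/(4 + X) (D(X) = 4 - (X + 11)/(X + 4) = 4 - (11 + X)/(4 + X))
sqrt(N - 40)*(D(P(-3)) - 197) = sqrt(48 - 40)*((5 + 3*(-3))/(4 - 3) - 197) = sqrt(8)*((5 - 9)/1 - 197) = (2*sqrt(2))*(1*(-4) - 197) = (2*sqrt(2))*(-4 - 197) = (2*sqrt(2))*(-201) = -402*sqrt(2)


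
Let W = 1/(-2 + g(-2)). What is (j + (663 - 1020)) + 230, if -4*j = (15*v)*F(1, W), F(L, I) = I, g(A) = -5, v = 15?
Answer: -3331/28 ≈ -118.96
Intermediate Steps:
W = -1/7 (W = 1/(-2 - 5) = 1/(-7) = -1/7 ≈ -0.14286)
j = 225/28 (j = -15*15*(-1)/(4*7) = -225*(-1)/(4*7) = -1/4*(-225/7) = 225/28 ≈ 8.0357)
(j + (663 - 1020)) + 230 = (225/28 + (663 - 1020)) + 230 = (225/28 - 357) + 230 = -9771/28 + 230 = -3331/28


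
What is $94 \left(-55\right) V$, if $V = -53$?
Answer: $274010$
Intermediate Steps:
$94 \left(-55\right) V = 94 \left(-55\right) \left(-53\right) = \left(-5170\right) \left(-53\right) = 274010$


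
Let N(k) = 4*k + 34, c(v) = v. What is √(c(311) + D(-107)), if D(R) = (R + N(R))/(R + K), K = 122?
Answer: 2*√1735/5 ≈ 16.661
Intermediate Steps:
N(k) = 34 + 4*k
D(R) = (34 + 5*R)/(122 + R) (D(R) = (R + (34 + 4*R))/(R + 122) = (34 + 5*R)/(122 + R))
√(c(311) + D(-107)) = √(311 + (34 + 5*(-107))/(122 - 107)) = √(311 + (34 - 535)/15) = √(311 + (1/15)*(-501)) = √(311 - 167/5) = √(1388/5) = 2*√1735/5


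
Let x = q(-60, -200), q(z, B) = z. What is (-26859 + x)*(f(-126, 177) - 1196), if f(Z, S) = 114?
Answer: 29126358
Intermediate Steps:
x = -60
(-26859 + x)*(f(-126, 177) - 1196) = (-26859 - 60)*(114 - 1196) = -26919*(-1082) = 29126358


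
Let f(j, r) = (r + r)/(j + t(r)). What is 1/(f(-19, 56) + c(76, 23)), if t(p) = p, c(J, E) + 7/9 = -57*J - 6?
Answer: -333/1443805 ≈ -0.00023064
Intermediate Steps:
c(J, E) = -61/9 - 57*J (c(J, E) = -7/9 + (-57*J - 6) = -7/9 + (-6 - 57*J) = -61/9 - 57*J)
f(j, r) = 2*r/(j + r) (f(j, r) = (r + r)/(j + r) = (2*r)/(j + r) = 2*r/(j + r))
1/(f(-19, 56) + c(76, 23)) = 1/(2*56/(-19 + 56) + (-61/9 - 57*76)) = 1/(2*56/37 + (-61/9 - 4332)) = 1/(2*56*(1/37) - 39049/9) = 1/(112/37 - 39049/9) = 1/(-1443805/333) = -333/1443805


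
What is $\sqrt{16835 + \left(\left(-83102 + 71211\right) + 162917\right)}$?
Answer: $\sqrt{167861} \approx 409.71$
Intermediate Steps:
$\sqrt{16835 + \left(\left(-83102 + 71211\right) + 162917\right)} = \sqrt{16835 + \left(-11891 + 162917\right)} = \sqrt{16835 + 151026} = \sqrt{167861}$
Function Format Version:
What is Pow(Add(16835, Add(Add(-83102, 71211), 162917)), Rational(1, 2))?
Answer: Pow(167861, Rational(1, 2)) ≈ 409.71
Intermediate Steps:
Pow(Add(16835, Add(Add(-83102, 71211), 162917)), Rational(1, 2)) = Pow(Add(16835, Add(-11891, 162917)), Rational(1, 2)) = Pow(Add(16835, 151026), Rational(1, 2)) = Pow(167861, Rational(1, 2))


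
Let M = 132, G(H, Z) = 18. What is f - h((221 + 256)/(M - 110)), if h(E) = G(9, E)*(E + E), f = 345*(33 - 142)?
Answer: -422241/11 ≈ -38386.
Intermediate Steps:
f = -37605 (f = 345*(-109) = -37605)
h(E) = 36*E (h(E) = 18*(E + E) = 18*(2*E) = 36*E)
f - h((221 + 256)/(M - 110)) = -37605 - 36*(221 + 256)/(132 - 110) = -37605 - 36*477/22 = -37605 - 1*8586/11 = -37605 - 8586/11 = -422241/11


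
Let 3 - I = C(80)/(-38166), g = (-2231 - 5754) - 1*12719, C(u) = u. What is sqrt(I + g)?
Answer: I*sqrt(7538493799869)/19083 ≈ 143.88*I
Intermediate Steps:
g = -20704 (g = -7985 - 12719 = -20704)
I = 57289/19083 (I = 3 - 80/(-38166) = 3 - 80*(-1)/38166 = 3 - 1*(-40/19083) = 3 + 40/19083 = 57289/19083 ≈ 3.0021)
sqrt(I + g) = sqrt(57289/19083 - 20704) = sqrt(-395037143/19083) = I*sqrt(7538493799869)/19083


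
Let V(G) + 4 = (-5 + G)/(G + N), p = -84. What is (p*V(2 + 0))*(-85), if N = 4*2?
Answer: -30702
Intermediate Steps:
N = 8
V(G) = -4 + (-5 + G)/(8 + G) (V(G) = -4 + (-5 + G)/(G + 8) = -4 + (-5 + G)/(8 + G))
(p*V(2 + 0))*(-85) = -84*(-37 - 3*(2 + 0))/(8 + (2 + 0))*(-85) = -84*(-37 - 3*2)/(8 + 2)*(-85) = -84*(-37 - 6)/10*(-85) = -42*(-43)/5*(-85) = -84*(-43/10)*(-85) = (1806/5)*(-85) = -30702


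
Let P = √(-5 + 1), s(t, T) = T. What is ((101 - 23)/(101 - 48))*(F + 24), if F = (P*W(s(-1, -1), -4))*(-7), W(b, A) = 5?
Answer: 1872/53 - 5460*I/53 ≈ 35.321 - 103.02*I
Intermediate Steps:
P = 2*I (P = √(-4) = 2*I ≈ 2.0*I)
F = -70*I (F = ((2*I)*5)*(-7) = (10*I)*(-7) = -70*I ≈ -70.0*I)
((101 - 23)/(101 - 48))*(F + 24) = ((101 - 23)/(101 - 48))*(-70*I + 24) = (78/53)*(24 - 70*I) = (78*(1/53))*(24 - 70*I) = 78*(24 - 70*I)/53 = 1872/53 - 5460*I/53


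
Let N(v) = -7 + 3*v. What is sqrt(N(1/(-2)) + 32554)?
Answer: sqrt(130182)/2 ≈ 180.40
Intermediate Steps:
sqrt(N(1/(-2)) + 32554) = sqrt((-7 + 3/(-2)) + 32554) = sqrt((-7 + 3*(-1/2)) + 32554) = sqrt((-7 - 3/2) + 32554) = sqrt(-17/2 + 32554) = sqrt(65091/2) = sqrt(130182)/2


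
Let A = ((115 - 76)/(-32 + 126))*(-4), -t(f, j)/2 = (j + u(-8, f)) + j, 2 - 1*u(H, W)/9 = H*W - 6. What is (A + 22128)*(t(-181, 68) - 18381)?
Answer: 7557229446/47 ≈ 1.6079e+8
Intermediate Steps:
u(H, W) = 72 - 9*H*W (u(H, W) = 18 - 9*(H*W - 6) = 18 - 9*(-6 + H*W) = 18 + (54 - 9*H*W) = 72 - 9*H*W)
t(f, j) = -144 - 144*f - 4*j (t(f, j) = -2*((j + (72 - 9*(-8)*f)) + j) = -2*((j + (72 + 72*f)) + j) = -2*((72 + j + 72*f) + j) = -2*(72 + 2*j + 72*f) = -144 - 144*f - 4*j)
A = -78/47 (A = (39/94)*(-4) = -78/47 ≈ -1.6596)
(A + 22128)*(t(-181, 68) - 18381) = (-78/47 + 22128)*((-144 - 144*(-181) - 4*68) - 18381) = 1039938*((-144 + 26064 - 272) - 18381)/47 = 1039938*(25648 - 18381)/47 = (1039938/47)*7267 = 7557229446/47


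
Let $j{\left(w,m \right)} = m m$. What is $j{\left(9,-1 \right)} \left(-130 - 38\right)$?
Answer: $-168$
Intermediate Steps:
$j{\left(w,m \right)} = m^{2}$
$j{\left(9,-1 \right)} \left(-130 - 38\right) = \left(-1\right)^{2} \left(-130 - 38\right) = 1 \left(-168\right) = -168$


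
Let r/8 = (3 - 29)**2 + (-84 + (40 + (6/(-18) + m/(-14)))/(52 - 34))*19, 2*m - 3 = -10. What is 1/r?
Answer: -27/189619 ≈ -0.00014239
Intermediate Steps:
m = -7/2 (m = 3/2 + (1/2)*(-10) = 3/2 - 5 = -7/2 ≈ -3.5000)
r = -189619/27 (r = 8*((3 - 29)**2 + (-84 + (40 + (6/(-18) - 7/2/(-14)))/(52 - 34))*19) = 8*((-26)**2 + (-84 + (40 + (6*(-1/18) - 7/2*(-1/14)))/18)*19) = 8*(676 + (-84 + (40 + (-1/3 + 1/4))*(1/18))*19) = 8*(676 + (-84 + (40 - 1/12)*(1/18))*19) = 8*(676 + (-84 + (479/12)*(1/18))*19) = 8*(676 + (-84 + 479/216)*19) = 8*(676 - 17665/216*19) = 8*(676 - 335635/216) = 8*(-189619/216) = -189619/27 ≈ -7022.9)
1/r = 1/(-189619/27) = -27/189619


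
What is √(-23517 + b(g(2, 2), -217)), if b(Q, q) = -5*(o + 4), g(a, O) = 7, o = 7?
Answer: 2*I*√5893 ≈ 153.53*I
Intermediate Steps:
b(Q, q) = -55 (b(Q, q) = -5*(7 + 4) = -5*11 = -55)
√(-23517 + b(g(2, 2), -217)) = √(-23517 - 55) = √(-23572) = 2*I*√5893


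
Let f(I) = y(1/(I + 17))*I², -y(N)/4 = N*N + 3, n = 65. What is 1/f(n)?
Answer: -1681/85230925 ≈ -1.9723e-5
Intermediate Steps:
y(N) = -12 - 4*N² (y(N) = -4*(N*N + 3) = -4*(N² + 3) = -4*(3 + N²) = -12 - 4*N²)
f(I) = I²*(-12 - 4/(17 + I)²) (f(I) = (-12 - 4/(I + 17)²)*I² = (-12 - 4/(17 + I)²)*I² = I²*(-12 - 4/(17 + I)²))
1/f(n) = 1/(-12*65² - 4*65²/(17 + 65)²) = 1/(-12*4225 - 4*4225/82²) = 1/(-50700 - 4*4225*1/6724) = 1/(-50700 - 4225/1681) = 1/(-85230925/1681) = -1681/85230925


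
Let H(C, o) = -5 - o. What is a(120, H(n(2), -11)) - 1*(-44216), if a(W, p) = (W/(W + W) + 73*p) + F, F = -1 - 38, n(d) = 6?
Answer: 89231/2 ≈ 44616.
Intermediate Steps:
F = -39
a(W, p) = -77/2 + 73*p (a(W, p) = (W/(W + W) + 73*p) - 39 = (W/((2*W)) + 73*p) - 39 = ((1/(2*W))*W + 73*p) - 39 = (½ + 73*p) - 39 = -77/2 + 73*p)
a(120, H(n(2), -11)) - 1*(-44216) = (-77/2 + 73*(-5 - 1*(-11))) - 1*(-44216) = (-77/2 + 73*(-5 + 11)) + 44216 = (-77/2 + 73*6) + 44216 = (-77/2 + 438) + 44216 = 799/2 + 44216 = 89231/2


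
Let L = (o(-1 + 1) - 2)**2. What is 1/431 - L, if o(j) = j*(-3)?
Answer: -1723/431 ≈ -3.9977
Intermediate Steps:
o(j) = -3*j
L = 4 (L = (-3*(-1 + 1) - 2)**2 = (-3*0 - 2)**2 = (0 - 2)**2 = (-2)**2 = 4)
1/431 - L = 1/431 - 1*4 = 1/431 - 4 = -1723/431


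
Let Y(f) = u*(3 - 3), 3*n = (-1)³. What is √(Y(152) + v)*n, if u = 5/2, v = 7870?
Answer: -√7870/3 ≈ -29.571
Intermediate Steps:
n = -⅓ (n = (⅓)*(-1)³ = (⅓)*(-1) = -⅓ ≈ -0.33333)
u = 5/2 (u = 5*(½) = 5/2 ≈ 2.5000)
Y(f) = 0 (Y(f) = 5*(3 - 3)/2 = (5/2)*0 = 0)
√(Y(152) + v)*n = √(0 + 7870)*(-⅓) = √7870*(-⅓) = -√7870/3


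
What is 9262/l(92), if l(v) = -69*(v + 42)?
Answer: -4631/4623 ≈ -1.0017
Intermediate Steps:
l(v) = -2898 - 69*v (l(v) = -69*(42 + v) = -2898 - 69*v)
9262/l(92) = 9262/(-2898 - 69*92) = 9262/(-2898 - 6348) = 9262/(-9246) = 9262*(-1/9246) = -4631/4623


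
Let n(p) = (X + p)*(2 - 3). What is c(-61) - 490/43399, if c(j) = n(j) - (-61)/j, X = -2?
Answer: 2690248/43399 ≈ 61.989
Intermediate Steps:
n(p) = 2 - p (n(p) = (-2 + p)*(2 - 3) = (-2 + p)*(-1) = 2 - p)
c(j) = 2 - j + 61/j (c(j) = (2 - j) - (-61)/j = (2 - j) + 61/j = 2 - j + 61/j)
c(-61) - 490/43399 = (2 - 1*(-61) + 61/(-61)) - 490/43399 = (2 + 61 + 61*(-1/61)) - 490*1/43399 = (2 + 61 - 1) - 490/43399 = 62 - 490/43399 = 2690248/43399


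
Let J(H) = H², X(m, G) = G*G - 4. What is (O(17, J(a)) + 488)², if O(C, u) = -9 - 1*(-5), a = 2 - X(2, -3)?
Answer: 234256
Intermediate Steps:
X(m, G) = -4 + G² (X(m, G) = G² - 4 = -4 + G²)
a = -3 (a = 2 - (-4 + (-3)²) = 2 - (-4 + 9) = 2 - 1*5 = 2 - 5 = -3)
O(C, u) = -4 (O(C, u) = -9 + 5 = -4)
(O(17, J(a)) + 488)² = (-4 + 488)² = 484² = 234256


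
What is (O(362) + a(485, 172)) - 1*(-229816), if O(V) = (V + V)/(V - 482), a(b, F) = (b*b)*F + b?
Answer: 1220669849/30 ≈ 4.0689e+7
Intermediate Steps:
a(b, F) = b + F*b² (a(b, F) = b²*F + b = F*b² + b = b + F*b²)
O(V) = 2*V/(-482 + V) (O(V) = (2*V)/(-482 + V) = 2*V/(-482 + V))
(O(362) + a(485, 172)) - 1*(-229816) = (2*362/(-482 + 362) + 485*(1 + 172*485)) - 1*(-229816) = (2*362/(-120) + 485*(1 + 83420)) + 229816 = (2*362*(-1/120) + 485*83421) + 229816 = (-181/30 + 40459185) + 229816 = 1213775369/30 + 229816 = 1220669849/30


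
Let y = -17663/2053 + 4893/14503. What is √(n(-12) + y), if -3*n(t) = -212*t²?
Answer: 2*√2253501087029697754/29774659 ≈ 100.84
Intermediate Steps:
n(t) = 212*t²/3 (n(t) = -(-212)*t²/3 = 212*t²/3)
y = -246121160/29774659 (y = -17663*1/2053 + 4893*(1/14503) = -17663/2053 + 4893/14503 = -246121160/29774659 ≈ -8.2661)
√(n(-12) + y) = √((212/3)*(-12)² - 246121160/29774659) = √((212/3)*144 - 246121160/29774659) = √(10176 - 246121160/29774659) = √(302740808824/29774659) = 2*√2253501087029697754/29774659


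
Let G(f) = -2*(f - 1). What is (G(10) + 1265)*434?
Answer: 541198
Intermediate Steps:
G(f) = 2 - 2*f (G(f) = -2*(-1 + f) = 2 - 2*f)
(G(10) + 1265)*434 = ((2 - 2*10) + 1265)*434 = ((2 - 20) + 1265)*434 = (-18 + 1265)*434 = 1247*434 = 541198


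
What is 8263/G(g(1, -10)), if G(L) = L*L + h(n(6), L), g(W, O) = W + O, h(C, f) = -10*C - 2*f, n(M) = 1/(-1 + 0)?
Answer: 8263/109 ≈ 75.807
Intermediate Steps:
n(M) = -1 (n(M) = 1/(-1) = -1)
g(W, O) = O + W
G(L) = 10 + L² - 2*L (G(L) = L*L + (-10*(-1) - 2*L) = L² + (10 - 2*L) = 10 + L² - 2*L)
8263/G(g(1, -10)) = 8263/(10 + (-10 + 1)² - 2*(-10 + 1)) = 8263/(10 + (-9)² - 2*(-9)) = 8263/(10 + 81 + 18) = 8263/109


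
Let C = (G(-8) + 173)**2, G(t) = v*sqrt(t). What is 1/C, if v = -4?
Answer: I/(2768*sqrt(2) + 29801*I) ≈ 3.2987e-5 + 4.333e-6*I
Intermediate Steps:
G(t) = -4*sqrt(t)
C = (173 - 8*I*sqrt(2))**2 (C = (-8*I*sqrt(2) + 173)**2 = (173 - 8*I*sqrt(2))**2 ≈ 29801.0 - 3914.5*I)
1/C = 1/(29801 - 2768*I*sqrt(2))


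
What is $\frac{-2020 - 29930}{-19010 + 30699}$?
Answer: $- \frac{31950}{11689} \approx -2.7333$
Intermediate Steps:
$\frac{-2020 - 29930}{-19010 + 30699} = - \frac{31950}{11689}$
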